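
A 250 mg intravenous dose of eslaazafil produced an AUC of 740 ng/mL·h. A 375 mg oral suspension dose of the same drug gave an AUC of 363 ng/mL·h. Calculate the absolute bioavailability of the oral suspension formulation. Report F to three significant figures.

F = 0.327

F = (AUC_ev / D_ev) / (AUC_iv / D_iv)
  = (363/375) / (740/250)
  = 0.968 / 2.96 = 0.3270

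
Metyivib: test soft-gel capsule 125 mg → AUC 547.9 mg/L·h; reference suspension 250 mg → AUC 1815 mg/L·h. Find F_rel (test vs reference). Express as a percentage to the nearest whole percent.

F_rel = 60%

F_rel = (AUC_test/D_test) / (AUC_ref/D_ref)
      = (547.9/125) / (1815/250)
      = 4.3832 / 7.26 = 0.6037 = 60.37%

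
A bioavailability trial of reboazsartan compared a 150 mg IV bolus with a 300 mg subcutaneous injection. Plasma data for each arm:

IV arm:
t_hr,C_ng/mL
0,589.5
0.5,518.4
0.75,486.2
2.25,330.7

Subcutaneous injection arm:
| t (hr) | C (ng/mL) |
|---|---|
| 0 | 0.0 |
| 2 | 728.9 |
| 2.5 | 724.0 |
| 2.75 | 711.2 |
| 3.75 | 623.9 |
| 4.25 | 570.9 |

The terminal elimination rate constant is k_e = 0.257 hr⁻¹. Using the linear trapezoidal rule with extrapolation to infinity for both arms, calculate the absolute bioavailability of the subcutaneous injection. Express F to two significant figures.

F = 0.97

Trapezoidal AUC_0→2.25 (IV):
  [0→0.5]: (589.5+518.4)/2 × 0.5 = 276.975
  [0.5→0.75]: (518.4+486.2)/2 × 0.25 = 125.575
  [0.75→2.25]: (486.2+330.7)/2 × 1.5 = 612.675
  Sum = 1015.225 ng/mL·hr
IV tail: 330.7/0.257 = 1286.770; AUC_iv,0→∞ = 1015.225 + 1286.770 = 2301.995 ng/mL·hr
Trapezoidal AUC_0→4.25 (subcutaneous injection):
  [0→2]: (0.0+728.9)/2 × 2 = 728.9
  [2→2.5]: (728.9+724.0)/2 × 0.5 = 363.225
  [2.5→2.75]: (724.0+711.2)/2 × 0.25 = 179.4
  [2.75→3.75]: (711.2+623.9)/2 × 1 = 667.55
  [3.75→4.25]: (623.9+570.9)/2 × 0.5 = 298.7
  Sum = 2237.775 ng/mL·hr
subcutaneous injection tail: 570.9/0.257 = 2221.401; AUC_ev,0→∞ = 2237.775 + 2221.401 = 4459.176 ng/mL·hr
F = (AUC_ev/D_ev)/(AUC_iv/D_iv) = (4459.176/300)/(2301.995/150) = 14.86392/15.3466 = 0.9685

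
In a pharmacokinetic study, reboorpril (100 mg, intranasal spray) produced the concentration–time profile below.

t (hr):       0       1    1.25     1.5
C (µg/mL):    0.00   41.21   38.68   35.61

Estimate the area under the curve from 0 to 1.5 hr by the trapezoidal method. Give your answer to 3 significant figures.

Trapezoidal AUC_0→1.5:
  [0→1]: (0.00+41.21)/2 × 1 = 20.605
  [1→1.25]: (41.21+38.68)/2 × 0.25 = 9.98625
  [1.25→1.5]: (38.68+35.61)/2 × 0.25 = 9.28625
  Sum = 39.8775 µg/mL·hr

AUC = 39.9 µg/mL·hr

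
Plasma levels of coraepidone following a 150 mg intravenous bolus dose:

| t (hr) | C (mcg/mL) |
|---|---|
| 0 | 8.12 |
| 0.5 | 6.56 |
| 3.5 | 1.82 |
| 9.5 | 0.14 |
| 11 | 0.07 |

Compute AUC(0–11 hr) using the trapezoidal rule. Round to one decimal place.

Trapezoidal AUC_0→11:
  [0→0.5]: (8.12+6.56)/2 × 0.5 = 3.67
  [0.5→3.5]: (6.56+1.82)/2 × 3 = 12.57
  [3.5→9.5]: (1.82+0.14)/2 × 6 = 5.88
  [9.5→11]: (0.14+0.07)/2 × 1.5 = 0.1575
  Sum = 22.2775 mcg/mL·hr

AUC = 22.3 mcg/mL·hr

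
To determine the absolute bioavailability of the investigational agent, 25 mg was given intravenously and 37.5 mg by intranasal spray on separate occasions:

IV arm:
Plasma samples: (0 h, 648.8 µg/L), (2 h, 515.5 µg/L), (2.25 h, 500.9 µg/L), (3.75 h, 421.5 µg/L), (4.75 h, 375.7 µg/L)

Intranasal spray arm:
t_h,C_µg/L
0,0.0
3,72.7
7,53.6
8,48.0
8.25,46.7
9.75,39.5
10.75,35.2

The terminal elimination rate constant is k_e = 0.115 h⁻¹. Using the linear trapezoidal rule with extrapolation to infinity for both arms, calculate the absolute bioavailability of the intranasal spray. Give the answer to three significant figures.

F = 0.0982

Trapezoidal AUC_0→4.75 (IV):
  [0→2]: (648.8+515.5)/2 × 2 = 1164.3
  [2→2.25]: (515.5+500.9)/2 × 0.25 = 127.05
  [2.25→3.75]: (500.9+421.5)/2 × 1.5 = 691.8
  [3.75→4.75]: (421.5+375.7)/2 × 1 = 398.6
  Sum = 2381.75 µg/L·h
IV tail: 375.7/0.115 = 3266.957; AUC_iv,0→∞ = 2381.75 + 3266.957 = 5648.707 µg/L·h
Trapezoidal AUC_0→10.75 (intranasal spray):
  [0→3]: (0.0+72.7)/2 × 3 = 109.05
  [3→7]: (72.7+53.6)/2 × 4 = 252.6
  [7→8]: (53.6+48.0)/2 × 1 = 50.8
  [8→8.25]: (48.0+46.7)/2 × 0.25 = 11.8375
  [8.25→9.75]: (46.7+39.5)/2 × 1.5 = 64.65
  [9.75→10.75]: (39.5+35.2)/2 × 1 = 37.35
  Sum = 526.2875 µg/L·h
intranasal spray tail: 35.2/0.115 = 306.087; AUC_ev,0→∞ = 526.2875 + 306.087 = 832.3745 µg/L·h
F = (AUC_ev/D_ev)/(AUC_iv/D_iv) = (832.3745/37.5)/(5648.707/25) = 22.1967/225.94828 = 0.0982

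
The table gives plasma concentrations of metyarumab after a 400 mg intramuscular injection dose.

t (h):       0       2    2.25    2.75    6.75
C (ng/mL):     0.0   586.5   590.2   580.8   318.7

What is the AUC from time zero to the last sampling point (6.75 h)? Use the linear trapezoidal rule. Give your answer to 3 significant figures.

AUC = 2830 ng/mL·h

Trapezoidal AUC_0→6.75:
  [0→2]: (0.0+586.5)/2 × 2 = 586.5
  [2→2.25]: (586.5+590.2)/2 × 0.25 = 147.0875
  [2.25→2.75]: (590.2+580.8)/2 × 0.5 = 292.75
  [2.75→6.75]: (580.8+318.7)/2 × 4 = 1799.0
  Sum = 2825.3375 ng/mL·h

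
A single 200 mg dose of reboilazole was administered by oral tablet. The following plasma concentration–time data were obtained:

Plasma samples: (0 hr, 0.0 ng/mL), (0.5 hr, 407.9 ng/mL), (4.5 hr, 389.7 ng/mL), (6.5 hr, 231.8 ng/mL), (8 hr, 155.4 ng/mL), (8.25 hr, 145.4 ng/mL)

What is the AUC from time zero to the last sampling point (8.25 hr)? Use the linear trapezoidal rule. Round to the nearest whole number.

Trapezoidal AUC_0→8.25:
  [0→0.5]: (0.0+407.9)/2 × 0.5 = 101.975
  [0.5→4.5]: (407.9+389.7)/2 × 4 = 1595.2
  [4.5→6.5]: (389.7+231.8)/2 × 2 = 621.5
  [6.5→8]: (231.8+155.4)/2 × 1.5 = 290.4
  [8→8.25]: (155.4+145.4)/2 × 0.25 = 37.6
  Sum = 2646.675 ng/mL·hr

AUC = 2647 ng/mL·hr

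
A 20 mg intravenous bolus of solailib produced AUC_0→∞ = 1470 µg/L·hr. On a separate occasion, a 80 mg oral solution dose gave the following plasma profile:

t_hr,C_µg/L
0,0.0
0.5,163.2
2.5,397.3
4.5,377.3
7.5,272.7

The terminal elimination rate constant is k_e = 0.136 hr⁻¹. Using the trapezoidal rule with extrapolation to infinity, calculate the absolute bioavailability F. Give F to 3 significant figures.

F = 0.741

Trapezoidal AUC_0→7.5 (oral solution):
  [0→0.5]: (0.0+163.2)/2 × 0.5 = 40.8
  [0.5→2.5]: (163.2+397.3)/2 × 2 = 560.5
  [2.5→4.5]: (397.3+377.3)/2 × 2 = 774.6
  [4.5→7.5]: (377.3+272.7)/2 × 3 = 975.0
  Sum = 2350.9 µg/L·hr
Tail: C_last/k_e = 272.7/0.136 = 2005.147
AUC_0→∞ (oral solution) = 2350.9 + 2005.147 = 4356.047 µg/L·hr
F = (AUC_ev/D_ev)/(AUC_iv/D_iv) = (4356.047/80)/(1470/20) = 54.4506/73.5 = 0.7408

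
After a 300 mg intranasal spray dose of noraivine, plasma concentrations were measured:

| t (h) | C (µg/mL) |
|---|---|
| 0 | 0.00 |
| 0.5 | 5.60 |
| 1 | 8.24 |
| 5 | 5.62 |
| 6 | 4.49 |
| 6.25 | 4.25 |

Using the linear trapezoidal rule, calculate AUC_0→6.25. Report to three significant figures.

Trapezoidal AUC_0→6.25:
  [0→0.5]: (0.00+5.60)/2 × 0.5 = 1.4
  [0.5→1]: (5.60+8.24)/2 × 0.5 = 3.46
  [1→5]: (8.24+5.62)/2 × 4 = 27.72
  [5→6]: (5.62+4.49)/2 × 1 = 5.055
  [6→6.25]: (4.49+4.25)/2 × 0.25 = 1.0925
  Sum = 38.7275 µg/mL·h

AUC = 38.7 µg/mL·h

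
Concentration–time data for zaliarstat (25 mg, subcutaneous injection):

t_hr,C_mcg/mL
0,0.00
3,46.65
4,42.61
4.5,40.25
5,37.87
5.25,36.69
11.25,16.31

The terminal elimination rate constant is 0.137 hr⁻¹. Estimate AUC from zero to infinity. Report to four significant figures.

AUC = 442.2 mcg/mL·hr

Trapezoidal AUC_0→11.25:
  [0→3]: (0.00+46.65)/2 × 3 = 69.975
  [3→4]: (46.65+42.61)/2 × 1 = 44.63
  [4→4.5]: (42.61+40.25)/2 × 0.5 = 20.715
  [4.5→5]: (40.25+37.87)/2 × 0.5 = 19.53
  [5→5.25]: (37.87+36.69)/2 × 0.25 = 9.32
  [5.25→11.25]: (36.69+16.31)/2 × 6 = 159.0
  Sum = 323.17 mcg/mL·hr
Extrapolated tail: C_last / k_e = 16.31 / 0.137 = 119.051
AUC_0→∞ = 323.17 + 119.051 = 442.221 mcg/mL·hr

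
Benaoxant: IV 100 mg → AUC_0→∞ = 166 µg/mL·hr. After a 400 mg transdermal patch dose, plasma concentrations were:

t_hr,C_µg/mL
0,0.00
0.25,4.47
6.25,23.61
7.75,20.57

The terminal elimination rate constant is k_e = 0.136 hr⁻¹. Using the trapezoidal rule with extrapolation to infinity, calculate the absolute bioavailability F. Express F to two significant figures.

F = 0.41

Trapezoidal AUC_0→7.75 (transdermal patch):
  [0→0.25]: (0.00+4.47)/2 × 0.25 = 0.55875
  [0.25→6.25]: (4.47+23.61)/2 × 6 = 84.24
  [6.25→7.75]: (23.61+20.57)/2 × 1.5 = 33.135
  Sum = 117.93375 µg/mL·hr
Tail: C_last/k_e = 20.57/0.136 = 151.250
AUC_0→∞ (transdermal patch) = 117.93375 + 151.250 = 269.18375 µg/mL·hr
F = (AUC_ev/D_ev)/(AUC_iv/D_iv) = (269.18375/400)/(166/100) = 0.672959/1.66 = 0.4054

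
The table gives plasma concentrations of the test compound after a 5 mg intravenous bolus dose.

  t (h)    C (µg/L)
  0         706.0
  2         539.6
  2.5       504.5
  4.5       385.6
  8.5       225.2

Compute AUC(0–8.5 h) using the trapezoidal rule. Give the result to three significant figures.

AUC = 3620 µg/L·h

Trapezoidal AUC_0→8.5:
  [0→2]: (706.0+539.6)/2 × 2 = 1245.6
  [2→2.5]: (539.6+504.5)/2 × 0.5 = 261.025
  [2.5→4.5]: (504.5+385.6)/2 × 2 = 890.1
  [4.5→8.5]: (385.6+225.2)/2 × 4 = 1221.6
  Sum = 3618.325 µg/L·h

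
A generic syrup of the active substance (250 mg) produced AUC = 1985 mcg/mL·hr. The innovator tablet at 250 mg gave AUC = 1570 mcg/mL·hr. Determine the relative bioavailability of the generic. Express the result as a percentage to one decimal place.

F_rel = 126.4%

F_rel = (AUC_test/D_test) / (AUC_ref/D_ref)
      = (1985/250) / (1570/250)
      = 7.94 / 6.28 = 1.2643 = 126.43%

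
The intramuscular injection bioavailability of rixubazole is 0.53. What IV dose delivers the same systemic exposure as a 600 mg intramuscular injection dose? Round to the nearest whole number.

Systemic exposure from an extravascular dose = F × D_ev, so the equivalent IV dose is F × D_ev.
D_iv = F × D_ev = 0.53 × 600 = 318 mg

D_iv = 318 mg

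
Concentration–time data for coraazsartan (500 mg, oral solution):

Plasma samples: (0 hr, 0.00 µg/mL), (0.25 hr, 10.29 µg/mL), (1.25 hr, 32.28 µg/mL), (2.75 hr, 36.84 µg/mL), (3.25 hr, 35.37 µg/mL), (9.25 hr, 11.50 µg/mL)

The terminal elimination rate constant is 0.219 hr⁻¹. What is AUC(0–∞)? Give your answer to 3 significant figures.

Trapezoidal AUC_0→9.25:
  [0→0.25]: (0.00+10.29)/2 × 0.25 = 1.28625
  [0.25→1.25]: (10.29+32.28)/2 × 1 = 21.285
  [1.25→2.75]: (32.28+36.84)/2 × 1.5 = 51.84
  [2.75→3.25]: (36.84+35.37)/2 × 0.5 = 18.0525
  [3.25→9.25]: (35.37+11.50)/2 × 6 = 140.61
  Sum = 233.07375 µg/mL·hr
Extrapolated tail: C_last / k_e = 11.50 / 0.219 = 52.511
AUC_0→∞ = 233.07375 + 52.511 = 285.58475 µg/mL·hr

AUC = 286 µg/mL·hr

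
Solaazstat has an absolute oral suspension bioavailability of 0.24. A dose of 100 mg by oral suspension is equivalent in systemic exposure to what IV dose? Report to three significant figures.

D_iv = 24.0 mg

Systemic exposure from an extravascular dose = F × D_ev, so the equivalent IV dose is F × D_ev.
D_iv = F × D_ev = 0.24 × 100 = 24 mg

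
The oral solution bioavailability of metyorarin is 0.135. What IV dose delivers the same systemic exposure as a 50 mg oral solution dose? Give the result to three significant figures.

Systemic exposure from an extravascular dose = F × D_ev, so the equivalent IV dose is F × D_ev.
D_iv = F × D_ev = 0.135 × 50 = 6.75 mg

D_iv = 6.75 mg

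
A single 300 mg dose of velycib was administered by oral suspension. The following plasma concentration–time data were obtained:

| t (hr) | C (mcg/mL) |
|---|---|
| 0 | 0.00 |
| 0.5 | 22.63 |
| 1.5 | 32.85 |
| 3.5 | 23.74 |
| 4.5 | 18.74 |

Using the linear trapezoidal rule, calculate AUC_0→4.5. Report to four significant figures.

Trapezoidal AUC_0→4.5:
  [0→0.5]: (0.00+22.63)/2 × 0.5 = 5.6575
  [0.5→1.5]: (22.63+32.85)/2 × 1 = 27.74
  [1.5→3.5]: (32.85+23.74)/2 × 2 = 56.59
  [3.5→4.5]: (23.74+18.74)/2 × 1 = 21.24
  Sum = 111.2275 mcg/mL·hr

AUC = 111.2 mcg/mL·hr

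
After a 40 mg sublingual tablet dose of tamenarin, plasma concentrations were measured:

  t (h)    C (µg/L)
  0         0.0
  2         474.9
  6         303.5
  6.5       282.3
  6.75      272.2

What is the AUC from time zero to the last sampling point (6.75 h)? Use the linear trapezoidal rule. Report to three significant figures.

AUC = 2250 µg/L·h

Trapezoidal AUC_0→6.75:
  [0→2]: (0.0+474.9)/2 × 2 = 474.9
  [2→6]: (474.9+303.5)/2 × 4 = 1556.8
  [6→6.5]: (303.5+282.3)/2 × 0.5 = 146.45
  [6.5→6.75]: (282.3+272.2)/2 × 0.25 = 69.3125
  Sum = 2247.4625 µg/L·h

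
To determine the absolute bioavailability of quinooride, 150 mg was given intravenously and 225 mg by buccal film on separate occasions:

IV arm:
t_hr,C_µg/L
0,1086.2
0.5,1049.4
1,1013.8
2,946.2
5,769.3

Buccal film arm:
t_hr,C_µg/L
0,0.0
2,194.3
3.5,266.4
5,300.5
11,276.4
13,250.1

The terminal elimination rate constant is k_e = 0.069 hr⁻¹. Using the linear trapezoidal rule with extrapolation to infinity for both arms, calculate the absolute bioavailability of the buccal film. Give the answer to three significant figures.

F = 0.290

Trapezoidal AUC_0→5 (IV):
  [0→0.5]: (1086.2+1049.4)/2 × 0.5 = 533.9
  [0.5→1]: (1049.4+1013.8)/2 × 0.5 = 515.8
  [1→2]: (1013.8+946.2)/2 × 1 = 980.0
  [2→5]: (946.2+769.3)/2 × 3 = 2573.25
  Sum = 4602.95 µg/L·hr
IV tail: 769.3/0.069 = 11149.275; AUC_iv,0→∞ = 4602.95 + 11149.275 = 15752.225 µg/L·hr
Trapezoidal AUC_0→13 (buccal film):
  [0→2]: (0.0+194.3)/2 × 2 = 194.3
  [2→3.5]: (194.3+266.4)/2 × 1.5 = 345.525
  [3.5→5]: (266.4+300.5)/2 × 1.5 = 425.175
  [5→11]: (300.5+276.4)/2 × 6 = 1730.7
  [11→13]: (276.4+250.1)/2 × 2 = 526.5
  Sum = 3222.2 µg/L·hr
buccal film tail: 250.1/0.069 = 3624.638; AUC_ev,0→∞ = 3222.2 + 3624.638 = 6846.838 µg/L·hr
F = (AUC_ev/D_ev)/(AUC_iv/D_iv) = (6846.838/225)/(15752.225/150) = 30.4304/105.015 = 0.2898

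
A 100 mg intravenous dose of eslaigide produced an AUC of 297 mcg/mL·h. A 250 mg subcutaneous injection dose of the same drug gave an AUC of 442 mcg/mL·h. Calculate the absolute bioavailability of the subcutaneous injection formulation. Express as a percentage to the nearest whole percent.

F = (AUC_ev / D_ev) / (AUC_iv / D_iv)
  = (442/250) / (297/100)
  = 1.768 / 2.97 = 0.5953
  = 59.53%

F = 60%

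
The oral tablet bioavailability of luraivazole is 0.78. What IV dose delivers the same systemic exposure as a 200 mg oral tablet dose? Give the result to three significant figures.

Systemic exposure from an extravascular dose = F × D_ev, so the equivalent IV dose is F × D_ev.
D_iv = F × D_ev = 0.78 × 200 = 156 mg

D_iv = 156 mg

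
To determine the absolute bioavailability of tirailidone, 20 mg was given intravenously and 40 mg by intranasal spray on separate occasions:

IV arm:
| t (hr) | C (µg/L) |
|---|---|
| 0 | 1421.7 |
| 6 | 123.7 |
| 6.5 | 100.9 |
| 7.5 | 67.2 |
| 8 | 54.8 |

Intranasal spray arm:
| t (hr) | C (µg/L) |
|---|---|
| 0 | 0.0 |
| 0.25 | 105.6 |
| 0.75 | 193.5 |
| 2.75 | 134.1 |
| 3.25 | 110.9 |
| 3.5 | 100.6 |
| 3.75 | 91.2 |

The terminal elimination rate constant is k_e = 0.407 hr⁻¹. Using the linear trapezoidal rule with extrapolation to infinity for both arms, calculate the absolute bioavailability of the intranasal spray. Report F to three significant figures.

F = 0.0760

Trapezoidal AUC_0→8 (IV):
  [0→6]: (1421.7+123.7)/2 × 6 = 4636.2
  [6→6.5]: (123.7+100.9)/2 × 0.5 = 56.15
  [6.5→7.5]: (100.9+67.2)/2 × 1 = 84.05
  [7.5→8]: (67.2+54.8)/2 × 0.5 = 30.5
  Sum = 4806.9 µg/L·hr
IV tail: 54.8/0.407 = 134.644; AUC_iv,0→∞ = 4806.9 + 134.644 = 4941.544 µg/L·hr
Trapezoidal AUC_0→3.75 (intranasal spray):
  [0→0.25]: (0.0+105.6)/2 × 0.25 = 13.2
  [0.25→0.75]: (105.6+193.5)/2 × 0.5 = 74.775
  [0.75→2.75]: (193.5+134.1)/2 × 2 = 327.6
  [2.75→3.25]: (134.1+110.9)/2 × 0.5 = 61.25
  [3.25→3.5]: (110.9+100.6)/2 × 0.25 = 26.4375
  [3.5→3.75]: (100.6+91.2)/2 × 0.25 = 23.975
  Sum = 527.2375 µg/L·hr
intranasal spray tail: 91.2/0.407 = 224.079; AUC_ev,0→∞ = 527.2375 + 224.079 = 751.3165 µg/L·hr
F = (AUC_ev/D_ev)/(AUC_iv/D_iv) = (751.3165/40)/(4941.544/20) = 18.7829/247.0772 = 0.0760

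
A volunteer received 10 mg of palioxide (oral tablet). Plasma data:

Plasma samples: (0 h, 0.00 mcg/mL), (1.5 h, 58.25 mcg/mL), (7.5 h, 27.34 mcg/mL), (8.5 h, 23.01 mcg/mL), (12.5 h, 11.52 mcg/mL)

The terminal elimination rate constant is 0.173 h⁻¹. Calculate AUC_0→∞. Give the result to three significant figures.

Trapezoidal AUC_0→12.5:
  [0→1.5]: (0.00+58.25)/2 × 1.5 = 43.6875
  [1.5→7.5]: (58.25+27.34)/2 × 6 = 256.77
  [7.5→8.5]: (27.34+23.01)/2 × 1 = 25.175
  [8.5→12.5]: (23.01+11.52)/2 × 4 = 69.06
  Sum = 394.6925 mcg/mL·h
Extrapolated tail: C_last / k_e = 11.52 / 0.173 = 66.590
AUC_0→∞ = 394.6925 + 66.590 = 461.2825 mcg/mL·h

AUC = 461 mcg/mL·h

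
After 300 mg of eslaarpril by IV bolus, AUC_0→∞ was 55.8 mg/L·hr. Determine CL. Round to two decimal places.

CL = Dose_iv / AUC_0→∞
   = 300 / 55.8 = 5.37634 L/hr

CL = 5.38 L/hr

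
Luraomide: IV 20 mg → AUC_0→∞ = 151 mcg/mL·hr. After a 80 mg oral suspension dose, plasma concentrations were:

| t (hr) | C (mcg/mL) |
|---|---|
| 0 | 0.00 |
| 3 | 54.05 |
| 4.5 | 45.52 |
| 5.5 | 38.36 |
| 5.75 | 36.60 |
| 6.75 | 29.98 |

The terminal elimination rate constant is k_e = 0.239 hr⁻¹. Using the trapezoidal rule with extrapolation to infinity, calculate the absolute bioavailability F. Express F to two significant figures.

Trapezoidal AUC_0→6.75 (oral suspension):
  [0→3]: (0.00+54.05)/2 × 3 = 81.075
  [3→4.5]: (54.05+45.52)/2 × 1.5 = 74.6775
  [4.5→5.5]: (45.52+38.36)/2 × 1 = 41.94
  [5.5→5.75]: (38.36+36.60)/2 × 0.25 = 9.37
  [5.75→6.75]: (36.60+29.98)/2 × 1 = 33.29
  Sum = 240.3525 mcg/mL·hr
Tail: C_last/k_e = 29.98/0.239 = 125.439
AUC_0→∞ (oral suspension) = 240.3525 + 125.439 = 365.7915 mcg/mL·hr
F = (AUC_ev/D_ev)/(AUC_iv/D_iv) = (365.7915/80)/(151/20) = 4.57239/7.55 = 0.6056

F = 0.61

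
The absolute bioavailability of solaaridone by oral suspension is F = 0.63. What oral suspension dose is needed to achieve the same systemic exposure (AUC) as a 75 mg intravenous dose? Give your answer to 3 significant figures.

D_oral = 119 mg

For equal systemic exposure: F × D_ev = D_iv
D_ev = D_iv / F = 75 / 0.63 = 119.048 mg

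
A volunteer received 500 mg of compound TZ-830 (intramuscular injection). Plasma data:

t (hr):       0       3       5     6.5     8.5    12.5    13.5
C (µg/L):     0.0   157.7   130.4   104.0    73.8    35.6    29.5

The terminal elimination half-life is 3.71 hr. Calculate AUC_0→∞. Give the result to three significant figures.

Trapezoidal AUC_0→13.5:
  [0→3]: (0.0+157.7)/2 × 3 = 236.55
  [3→5]: (157.7+130.4)/2 × 2 = 288.1
  [5→6.5]: (130.4+104.0)/2 × 1.5 = 175.8
  [6.5→8.5]: (104.0+73.8)/2 × 2 = 177.8
  [8.5→12.5]: (73.8+35.6)/2 × 4 = 218.8
  [12.5→13.5]: (35.6+29.5)/2 × 1 = 32.55
  Sum = 1129.6 µg/L·hr
k_e = ln2 / t½ = 0.693147 / 3.71 = 0.1868 hr^-1
Extrapolated tail: C_last / k_e = 29.5 / 0.1868 = 157.923
AUC_0→∞ = 1129.6 + 157.923 = 1287.523 µg/L·hr

AUC = 1290 µg/L·hr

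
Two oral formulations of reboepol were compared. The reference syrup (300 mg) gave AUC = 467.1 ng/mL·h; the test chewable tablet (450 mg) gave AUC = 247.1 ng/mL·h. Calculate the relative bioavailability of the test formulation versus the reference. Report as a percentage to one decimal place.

F_rel = 35.3%

F_rel = (AUC_test/D_test) / (AUC_ref/D_ref)
      = (247.1/450) / (467.1/300)
      = 0.549111 / 1.557 = 0.3527 = 35.27%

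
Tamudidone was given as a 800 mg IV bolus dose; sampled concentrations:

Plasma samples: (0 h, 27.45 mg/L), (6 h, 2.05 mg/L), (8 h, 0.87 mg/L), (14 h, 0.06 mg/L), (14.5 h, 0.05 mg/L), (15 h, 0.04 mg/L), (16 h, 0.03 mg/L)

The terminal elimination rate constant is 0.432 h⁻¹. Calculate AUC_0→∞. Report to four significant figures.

AUC = 94.36 mg/L·h

Trapezoidal AUC_0→16:
  [0→6]: (27.45+2.05)/2 × 6 = 88.5
  [6→8]: (2.05+0.87)/2 × 2 = 2.92
  [8→14]: (0.87+0.06)/2 × 6 = 2.79
  [14→14.5]: (0.06+0.05)/2 × 0.5 = 0.0275
  [14.5→15]: (0.05+0.04)/2 × 0.5 = 0.0225
  [15→16]: (0.04+0.03)/2 × 1 = 0.035
  Sum = 94.295 mg/L·h
Extrapolated tail: C_last / k_e = 0.03 / 0.432 = 0.069
AUC_0→∞ = 94.295 + 0.069 = 94.364 mg/L·h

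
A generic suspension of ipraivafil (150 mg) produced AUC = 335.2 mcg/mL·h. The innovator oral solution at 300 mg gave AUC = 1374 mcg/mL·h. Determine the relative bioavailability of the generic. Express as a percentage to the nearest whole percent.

F_rel = 49%

F_rel = (AUC_test/D_test) / (AUC_ref/D_ref)
      = (335.2/150) / (1374/300)
      = 2.23467 / 4.58 = 0.4879 = 48.79%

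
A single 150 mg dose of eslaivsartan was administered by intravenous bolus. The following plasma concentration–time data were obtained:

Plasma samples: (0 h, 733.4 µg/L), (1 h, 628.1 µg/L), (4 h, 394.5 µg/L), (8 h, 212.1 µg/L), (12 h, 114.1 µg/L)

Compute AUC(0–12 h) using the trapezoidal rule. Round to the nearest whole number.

Trapezoidal AUC_0→12:
  [0→1]: (733.4+628.1)/2 × 1 = 680.75
  [1→4]: (628.1+394.5)/2 × 3 = 1533.9
  [4→8]: (394.5+212.1)/2 × 4 = 1213.2
  [8→12]: (212.1+114.1)/2 × 4 = 652.4
  Sum = 4080.25 µg/L·h

AUC = 4080 µg/L·h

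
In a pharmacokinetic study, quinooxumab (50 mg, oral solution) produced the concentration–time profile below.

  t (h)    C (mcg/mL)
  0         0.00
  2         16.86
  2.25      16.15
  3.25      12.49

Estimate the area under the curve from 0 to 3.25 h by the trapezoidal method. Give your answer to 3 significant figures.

AUC = 35.3 mcg/mL·h

Trapezoidal AUC_0→3.25:
  [0→2]: (0.00+16.86)/2 × 2 = 16.86
  [2→2.25]: (16.86+16.15)/2 × 0.25 = 4.12625
  [2.25→3.25]: (16.15+12.49)/2 × 1 = 14.32
  Sum = 35.30625 mcg/mL·h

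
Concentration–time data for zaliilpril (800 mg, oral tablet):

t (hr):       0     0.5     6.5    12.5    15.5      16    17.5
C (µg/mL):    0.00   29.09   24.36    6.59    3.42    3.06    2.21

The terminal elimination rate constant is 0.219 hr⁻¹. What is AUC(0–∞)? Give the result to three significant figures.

AUC = 291 µg/mL·hr

Trapezoidal AUC_0→17.5:
  [0→0.5]: (0.00+29.09)/2 × 0.5 = 7.2725
  [0.5→6.5]: (29.09+24.36)/2 × 6 = 160.35
  [6.5→12.5]: (24.36+6.59)/2 × 6 = 92.85
  [12.5→15.5]: (6.59+3.42)/2 × 3 = 15.015
  [15.5→16]: (3.42+3.06)/2 × 0.5 = 1.62
  [16→17.5]: (3.06+2.21)/2 × 1.5 = 3.9525
  Sum = 281.06 µg/mL·hr
Extrapolated tail: C_last / k_e = 2.21 / 0.219 = 10.091
AUC_0→∞ = 281.06 + 10.091 = 291.151 µg/mL·hr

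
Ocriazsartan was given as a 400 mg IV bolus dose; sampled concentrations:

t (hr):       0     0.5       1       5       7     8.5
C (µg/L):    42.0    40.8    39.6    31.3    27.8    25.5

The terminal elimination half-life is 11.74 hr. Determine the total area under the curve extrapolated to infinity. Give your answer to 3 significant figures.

AUC = 714 µg/L·hr

Trapezoidal AUC_0→8.5:
  [0→0.5]: (42.0+40.8)/2 × 0.5 = 20.7
  [0.5→1]: (40.8+39.6)/2 × 0.5 = 20.1
  [1→5]: (39.6+31.3)/2 × 4 = 141.8
  [5→7]: (31.3+27.8)/2 × 2 = 59.1
  [7→8.5]: (27.8+25.5)/2 × 1.5 = 39.975
  Sum = 281.675 µg/L·hr
k_e = ln2 / t½ = 0.693147 / 11.74 = 0.0590 hr^-1
Extrapolated tail: C_last / k_e = 25.5 / 0.059 = 432.203
AUC_0→∞ = 281.675 + 432.203 = 713.878 µg/L·hr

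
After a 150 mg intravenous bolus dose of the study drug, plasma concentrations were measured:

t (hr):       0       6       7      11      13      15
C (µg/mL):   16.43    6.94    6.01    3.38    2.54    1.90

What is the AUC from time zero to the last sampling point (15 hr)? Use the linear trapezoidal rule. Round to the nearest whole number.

Trapezoidal AUC_0→15:
  [0→6]: (16.43+6.94)/2 × 6 = 70.11
  [6→7]: (6.94+6.01)/2 × 1 = 6.475
  [7→11]: (6.01+3.38)/2 × 4 = 18.78
  [11→13]: (3.38+2.54)/2 × 2 = 5.92
  [13→15]: (2.54+1.90)/2 × 2 = 4.44
  Sum = 105.725 µg/mL·hr

AUC = 106 µg/mL·hr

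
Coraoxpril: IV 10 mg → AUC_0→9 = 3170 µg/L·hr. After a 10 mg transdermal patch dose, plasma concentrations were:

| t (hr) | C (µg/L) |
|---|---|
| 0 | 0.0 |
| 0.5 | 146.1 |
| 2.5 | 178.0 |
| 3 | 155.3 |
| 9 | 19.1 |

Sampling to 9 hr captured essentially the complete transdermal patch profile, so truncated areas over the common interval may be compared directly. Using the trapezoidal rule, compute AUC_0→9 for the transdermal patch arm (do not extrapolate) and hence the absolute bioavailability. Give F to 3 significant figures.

F = 0.305

Trapezoidal AUC_0→9 (transdermal patch):
  [0→0.5]: (0.0+146.1)/2 × 0.5 = 36.525
  [0.5→2.5]: (146.1+178.0)/2 × 2 = 324.1
  [2.5→3]: (178.0+155.3)/2 × 0.5 = 83.325
  [3→9]: (155.3+19.1)/2 × 6 = 523.2
  Sum = 967.15 µg/L·hr
F = (AUC_ev/D_ev)/(AUC_iv/D_iv) = (967.15/10)/(3170/10) = 96.715/317 = 0.3051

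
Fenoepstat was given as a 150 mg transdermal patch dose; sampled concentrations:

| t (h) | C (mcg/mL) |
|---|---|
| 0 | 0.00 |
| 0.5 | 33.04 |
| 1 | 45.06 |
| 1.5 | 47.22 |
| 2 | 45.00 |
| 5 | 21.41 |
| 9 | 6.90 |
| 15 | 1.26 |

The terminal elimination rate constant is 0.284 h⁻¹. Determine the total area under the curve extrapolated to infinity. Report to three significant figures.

AUC = 259 mcg/mL·h

Trapezoidal AUC_0→15:
  [0→0.5]: (0.00+33.04)/2 × 0.5 = 8.26
  [0.5→1]: (33.04+45.06)/2 × 0.5 = 19.525
  [1→1.5]: (45.06+47.22)/2 × 0.5 = 23.07
  [1.5→2]: (47.22+45.00)/2 × 0.5 = 23.055
  [2→5]: (45.00+21.41)/2 × 3 = 99.615
  [5→9]: (21.41+6.90)/2 × 4 = 56.62
  [9→15]: (6.90+1.26)/2 × 6 = 24.48
  Sum = 254.625 mcg/mL·h
Extrapolated tail: C_last / k_e = 1.26 / 0.284 = 4.437
AUC_0→∞ = 254.625 + 4.437 = 259.062 mcg/mL·h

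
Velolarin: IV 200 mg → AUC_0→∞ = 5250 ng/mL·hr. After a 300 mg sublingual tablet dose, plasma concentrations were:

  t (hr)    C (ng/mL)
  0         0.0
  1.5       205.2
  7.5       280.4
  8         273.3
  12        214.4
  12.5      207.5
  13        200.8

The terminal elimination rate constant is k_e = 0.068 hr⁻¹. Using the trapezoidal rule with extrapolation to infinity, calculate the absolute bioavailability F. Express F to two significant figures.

F = 0.75

Trapezoidal AUC_0→13 (sublingual tablet):
  [0→1.5]: (0.0+205.2)/2 × 1.5 = 153.9
  [1.5→7.5]: (205.2+280.4)/2 × 6 = 1456.8
  [7.5→8]: (280.4+273.3)/2 × 0.5 = 138.425
  [8→12]: (273.3+214.4)/2 × 4 = 975.4
  [12→12.5]: (214.4+207.5)/2 × 0.5 = 105.475
  [12.5→13]: (207.5+200.8)/2 × 0.5 = 102.075
  Sum = 2932.075 ng/mL·hr
Tail: C_last/k_e = 200.8/0.068 = 2952.941
AUC_0→∞ (sublingual tablet) = 2932.075 + 2952.941 = 5885.016 ng/mL·hr
F = (AUC_ev/D_ev)/(AUC_iv/D_iv) = (5885.016/300)/(5250/200) = 19.61672/26.25 = 0.7473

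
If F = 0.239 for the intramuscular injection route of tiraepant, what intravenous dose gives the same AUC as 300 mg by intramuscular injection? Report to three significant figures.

D_iv = 71.7 mg

Systemic exposure from an extravascular dose = F × D_ev, so the equivalent IV dose is F × D_ev.
D_iv = F × D_ev = 0.239 × 300 = 71.7 mg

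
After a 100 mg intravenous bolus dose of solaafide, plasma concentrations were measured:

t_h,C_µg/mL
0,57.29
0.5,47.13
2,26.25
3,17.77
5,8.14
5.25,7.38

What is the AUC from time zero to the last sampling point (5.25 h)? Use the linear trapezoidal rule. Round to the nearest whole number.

Trapezoidal AUC_0→5.25:
  [0→0.5]: (57.29+47.13)/2 × 0.5 = 26.105
  [0.5→2]: (47.13+26.25)/2 × 1.5 = 55.035
  [2→3]: (26.25+17.77)/2 × 1 = 22.01
  [3→5]: (17.77+8.14)/2 × 2 = 25.91
  [5→5.25]: (8.14+7.38)/2 × 0.25 = 1.94
  Sum = 131.0 µg/mL·h

AUC = 131 µg/mL·h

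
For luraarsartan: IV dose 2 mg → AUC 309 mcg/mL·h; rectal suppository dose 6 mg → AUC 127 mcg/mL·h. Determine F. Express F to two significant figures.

F = (AUC_ev / D_ev) / (AUC_iv / D_iv)
  = (127/6) / (309/2)
  = 21.1667 / 154.5 = 0.1370

F = 0.14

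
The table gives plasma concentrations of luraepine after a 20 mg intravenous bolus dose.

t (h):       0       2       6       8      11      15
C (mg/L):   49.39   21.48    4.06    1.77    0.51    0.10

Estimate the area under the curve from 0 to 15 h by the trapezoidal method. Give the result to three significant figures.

Trapezoidal AUC_0→15:
  [0→2]: (49.39+21.48)/2 × 2 = 70.87
  [2→6]: (21.48+4.06)/2 × 4 = 51.08
  [6→8]: (4.06+1.77)/2 × 2 = 5.83
  [8→11]: (1.77+0.51)/2 × 3 = 3.42
  [11→15]: (0.51+0.10)/2 × 4 = 1.22
  Sum = 132.42 mg/L·h

AUC = 132 mg/L·h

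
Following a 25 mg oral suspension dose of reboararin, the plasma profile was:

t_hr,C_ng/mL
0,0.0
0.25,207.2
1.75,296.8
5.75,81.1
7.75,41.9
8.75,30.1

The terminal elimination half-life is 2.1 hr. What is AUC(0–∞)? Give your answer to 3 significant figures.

AUC = 1410 ng/mL·hr

Trapezoidal AUC_0→8.75:
  [0→0.25]: (0.0+207.2)/2 × 0.25 = 25.9
  [0.25→1.75]: (207.2+296.8)/2 × 1.5 = 378.0
  [1.75→5.75]: (296.8+81.1)/2 × 4 = 755.8
  [5.75→7.75]: (81.1+41.9)/2 × 2 = 123.0
  [7.75→8.75]: (41.9+30.1)/2 × 1 = 36.0
  Sum = 1318.7 ng/mL·hr
k_e = ln2 / t½ = 0.693147 / 2.1 = 0.3301 hr^-1
Extrapolated tail: C_last / k_e = 30.1 / 0.3301 = 91.184
AUC_0→∞ = 1318.7 + 91.184 = 1409.884 ng/mL·hr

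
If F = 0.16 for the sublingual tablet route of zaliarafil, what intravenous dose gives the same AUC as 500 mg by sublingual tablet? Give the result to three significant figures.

Systemic exposure from an extravascular dose = F × D_ev, so the equivalent IV dose is F × D_ev.
D_iv = F × D_ev = 0.16 × 500 = 80 mg

D_iv = 80.0 mg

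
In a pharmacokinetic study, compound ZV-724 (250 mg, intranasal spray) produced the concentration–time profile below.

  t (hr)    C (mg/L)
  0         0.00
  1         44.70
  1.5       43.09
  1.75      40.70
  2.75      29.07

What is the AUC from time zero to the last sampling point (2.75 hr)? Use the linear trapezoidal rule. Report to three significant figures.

AUC = 89.7 mg/L·hr

Trapezoidal AUC_0→2.75:
  [0→1]: (0.00+44.70)/2 × 1 = 22.35
  [1→1.5]: (44.70+43.09)/2 × 0.5 = 21.9475
  [1.5→1.75]: (43.09+40.70)/2 × 0.25 = 10.47375
  [1.75→2.75]: (40.70+29.07)/2 × 1 = 34.885
  Sum = 89.65625 mg/L·hr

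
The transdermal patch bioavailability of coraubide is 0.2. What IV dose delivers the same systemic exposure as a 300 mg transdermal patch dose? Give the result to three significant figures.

Systemic exposure from an extravascular dose = F × D_ev, so the equivalent IV dose is F × D_ev.
D_iv = F × D_ev = 0.2 × 300 = 60 mg

D_iv = 60.0 mg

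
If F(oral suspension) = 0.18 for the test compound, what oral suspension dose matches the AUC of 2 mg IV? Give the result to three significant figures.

D_oral = 11.1 mg

For equal systemic exposure: F × D_ev = D_iv
D_ev = D_iv / F = 2 / 0.18 = 11.1111 mg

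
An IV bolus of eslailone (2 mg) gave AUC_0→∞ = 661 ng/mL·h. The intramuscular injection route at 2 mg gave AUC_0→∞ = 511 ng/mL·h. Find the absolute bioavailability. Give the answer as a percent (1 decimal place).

F = (AUC_ev / D_ev) / (AUC_iv / D_iv)
  = (511/2) / (661/2)
  = 255.5 / 330.5 = 0.7731
  = 77.31%

F = 77.3%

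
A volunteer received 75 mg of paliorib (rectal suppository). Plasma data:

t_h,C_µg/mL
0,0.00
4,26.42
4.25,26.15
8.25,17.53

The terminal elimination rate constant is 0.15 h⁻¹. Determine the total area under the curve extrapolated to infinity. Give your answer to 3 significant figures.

AUC = 264 µg/mL·h

Trapezoidal AUC_0→8.25:
  [0→4]: (0.00+26.42)/2 × 4 = 52.84
  [4→4.25]: (26.42+26.15)/2 × 0.25 = 6.57125
  [4.25→8.25]: (26.15+17.53)/2 × 4 = 87.36
  Sum = 146.77125 µg/mL·h
Extrapolated tail: C_last / k_e = 17.53 / 0.15 = 116.867
AUC_0→∞ = 146.77125 + 116.867 = 263.63825 µg/mL·h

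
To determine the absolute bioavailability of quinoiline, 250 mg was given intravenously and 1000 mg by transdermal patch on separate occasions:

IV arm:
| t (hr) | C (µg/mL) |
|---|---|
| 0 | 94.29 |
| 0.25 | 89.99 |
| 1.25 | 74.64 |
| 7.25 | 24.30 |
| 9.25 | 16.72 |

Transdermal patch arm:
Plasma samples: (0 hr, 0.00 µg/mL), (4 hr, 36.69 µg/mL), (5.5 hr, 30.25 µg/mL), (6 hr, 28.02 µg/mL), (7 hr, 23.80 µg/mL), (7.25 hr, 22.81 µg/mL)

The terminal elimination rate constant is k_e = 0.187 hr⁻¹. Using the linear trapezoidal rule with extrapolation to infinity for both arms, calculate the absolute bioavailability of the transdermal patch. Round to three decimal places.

F = 0.137

Trapezoidal AUC_0→9.25 (IV):
  [0→0.25]: (94.29+89.99)/2 × 0.25 = 23.035
  [0.25→1.25]: (89.99+74.64)/2 × 1 = 82.315
  [1.25→7.25]: (74.64+24.30)/2 × 6 = 296.82
  [7.25→9.25]: (24.30+16.72)/2 × 2 = 41.02
  Sum = 443.19 µg/mL·hr
IV tail: 16.72/0.187 = 89.412; AUC_iv,0→∞ = 443.19 + 89.412 = 532.602 µg/mL·hr
Trapezoidal AUC_0→7.25 (transdermal patch):
  [0→4]: (0.00+36.69)/2 × 4 = 73.38
  [4→5.5]: (36.69+30.25)/2 × 1.5 = 50.205
  [5.5→6]: (30.25+28.02)/2 × 0.5 = 14.5675
  [6→7]: (28.02+23.80)/2 × 1 = 25.91
  [7→7.25]: (23.80+22.81)/2 × 0.25 = 5.82625
  Sum = 169.88875 µg/mL·hr
transdermal patch tail: 22.81/0.187 = 121.979; AUC_ev,0→∞ = 169.88875 + 121.979 = 291.86775 µg/mL·hr
F = (AUC_ev/D_ev)/(AUC_iv/D_iv) = (291.86775/1000)/(532.602/250) = 0.29186775/2.130408 = 0.1370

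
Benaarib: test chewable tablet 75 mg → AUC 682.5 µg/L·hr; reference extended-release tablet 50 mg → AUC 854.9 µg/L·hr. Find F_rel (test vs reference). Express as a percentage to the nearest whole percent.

F_rel = (AUC_test/D_test) / (AUC_ref/D_ref)
      = (682.5/75) / (854.9/50)
      = 9.1 / 17.098 = 0.5322 = 53.22%

F_rel = 53%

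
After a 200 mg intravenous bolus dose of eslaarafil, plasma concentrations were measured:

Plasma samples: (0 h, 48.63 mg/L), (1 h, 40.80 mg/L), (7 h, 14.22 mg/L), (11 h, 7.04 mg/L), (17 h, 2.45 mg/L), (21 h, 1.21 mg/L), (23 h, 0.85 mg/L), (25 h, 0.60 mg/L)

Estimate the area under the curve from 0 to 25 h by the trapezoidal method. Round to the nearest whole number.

Trapezoidal AUC_0→25:
  [0→1]: (48.63+40.80)/2 × 1 = 44.715
  [1→7]: (40.80+14.22)/2 × 6 = 165.06
  [7→11]: (14.22+7.04)/2 × 4 = 42.52
  [11→17]: (7.04+2.45)/2 × 6 = 28.47
  [17→21]: (2.45+1.21)/2 × 4 = 7.32
  [21→23]: (1.21+0.85)/2 × 2 = 2.06
  [23→25]: (0.85+0.60)/2 × 2 = 1.45
  Sum = 291.595 mg/L·h

AUC = 292 mg/L·h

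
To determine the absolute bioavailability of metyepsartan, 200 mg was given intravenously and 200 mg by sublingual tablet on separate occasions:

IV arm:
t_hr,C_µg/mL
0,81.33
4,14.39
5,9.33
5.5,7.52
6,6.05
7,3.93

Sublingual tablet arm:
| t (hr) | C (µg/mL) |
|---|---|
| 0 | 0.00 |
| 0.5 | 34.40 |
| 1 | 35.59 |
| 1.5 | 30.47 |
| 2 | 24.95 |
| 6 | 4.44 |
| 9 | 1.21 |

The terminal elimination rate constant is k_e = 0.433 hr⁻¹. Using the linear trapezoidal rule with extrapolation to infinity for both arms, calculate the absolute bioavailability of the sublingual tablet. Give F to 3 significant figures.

Trapezoidal AUC_0→7 (IV):
  [0→4]: (81.33+14.39)/2 × 4 = 191.44
  [4→5]: (14.39+9.33)/2 × 1 = 11.86
  [5→5.5]: (9.33+7.52)/2 × 0.5 = 4.2125
  [5.5→6]: (7.52+6.05)/2 × 0.5 = 3.3925
  [6→7]: (6.05+3.93)/2 × 1 = 4.99
  Sum = 215.895 µg/mL·hr
IV tail: 3.93/0.433 = 9.076; AUC_iv,0→∞ = 215.895 + 9.076 = 224.971 µg/mL·hr
Trapezoidal AUC_0→9 (sublingual tablet):
  [0→0.5]: (0.00+34.40)/2 × 0.5 = 8.6
  [0.5→1]: (34.40+35.59)/2 × 0.5 = 17.4975
  [1→1.5]: (35.59+30.47)/2 × 0.5 = 16.515
  [1.5→2]: (30.47+24.95)/2 × 0.5 = 13.855
  [2→6]: (24.95+4.44)/2 × 4 = 58.78
  [6→9]: (4.44+1.21)/2 × 3 = 8.475
  Sum = 123.7225 µg/mL·hr
sublingual tablet tail: 1.21/0.433 = 2.794; AUC_ev,0→∞ = 123.7225 + 2.794 = 126.5165 µg/mL·hr
F = (AUC_ev/D_ev)/(AUC_iv/D_iv) = (126.5165/200)/(224.971/200) = 0.6325825/1.124855 = 0.5624

F = 0.562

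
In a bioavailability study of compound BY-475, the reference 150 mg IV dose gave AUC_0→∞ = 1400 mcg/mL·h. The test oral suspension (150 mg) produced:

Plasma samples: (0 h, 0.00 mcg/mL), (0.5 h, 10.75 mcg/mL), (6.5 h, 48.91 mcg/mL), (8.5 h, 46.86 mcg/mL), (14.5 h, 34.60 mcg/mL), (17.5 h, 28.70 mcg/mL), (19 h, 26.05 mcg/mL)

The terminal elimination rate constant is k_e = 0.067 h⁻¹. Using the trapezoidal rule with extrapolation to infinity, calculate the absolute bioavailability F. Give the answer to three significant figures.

Trapezoidal AUC_0→19 (oral suspension):
  [0→0.5]: (0.00+10.75)/2 × 0.5 = 2.6875
  [0.5→6.5]: (10.75+48.91)/2 × 6 = 178.98
  [6.5→8.5]: (48.91+46.86)/2 × 2 = 95.77
  [8.5→14.5]: (46.86+34.60)/2 × 6 = 244.38
  [14.5→17.5]: (34.60+28.70)/2 × 3 = 94.95
  [17.5→19]: (28.70+26.05)/2 × 1.5 = 41.0625
  Sum = 657.83 mcg/mL·h
Tail: C_last/k_e = 26.05/0.067 = 388.806
AUC_0→∞ (oral suspension) = 657.83 + 388.806 = 1046.636 mcg/mL·h
F = (AUC_ev/D_ev)/(AUC_iv/D_iv) = (1046.636/150)/(1400/150) = 6.97757/9.33333 = 0.7476

F = 0.748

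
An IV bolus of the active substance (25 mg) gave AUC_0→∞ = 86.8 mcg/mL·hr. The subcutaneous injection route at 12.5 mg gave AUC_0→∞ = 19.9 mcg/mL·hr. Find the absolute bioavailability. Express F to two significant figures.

F = (AUC_ev / D_ev) / (AUC_iv / D_iv)
  = (19.9/12.5) / (86.8/25)
  = 1.592 / 3.472 = 0.4585

F = 0.46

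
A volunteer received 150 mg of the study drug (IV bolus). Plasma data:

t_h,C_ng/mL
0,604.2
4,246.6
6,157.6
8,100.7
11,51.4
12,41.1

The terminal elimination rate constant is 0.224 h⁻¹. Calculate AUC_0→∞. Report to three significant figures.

Trapezoidal AUC_0→12:
  [0→4]: (604.2+246.6)/2 × 4 = 1701.6
  [4→6]: (246.6+157.6)/2 × 2 = 404.2
  [6→8]: (157.6+100.7)/2 × 2 = 258.3
  [8→11]: (100.7+51.4)/2 × 3 = 228.15
  [11→12]: (51.4+41.1)/2 × 1 = 46.25
  Sum = 2638.5 ng/mL·h
Extrapolated tail: C_last / k_e = 41.1 / 0.224 = 183.482
AUC_0→∞ = 2638.5 + 183.482 = 2821.982 ng/mL·h

AUC = 2820 ng/mL·h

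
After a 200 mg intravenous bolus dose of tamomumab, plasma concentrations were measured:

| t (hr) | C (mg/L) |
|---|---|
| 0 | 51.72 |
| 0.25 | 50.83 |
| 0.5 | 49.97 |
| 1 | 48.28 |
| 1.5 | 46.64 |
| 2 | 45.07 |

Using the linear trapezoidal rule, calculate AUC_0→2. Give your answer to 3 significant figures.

Trapezoidal AUC_0→2:
  [0→0.25]: (51.72+50.83)/2 × 0.25 = 12.81875
  [0.25→0.5]: (50.83+49.97)/2 × 0.25 = 12.6
  [0.5→1]: (49.97+48.28)/2 × 0.5 = 24.5625
  [1→1.5]: (48.28+46.64)/2 × 0.5 = 23.73
  [1.5→2]: (46.64+45.07)/2 × 0.5 = 22.9275
  Sum = 96.63875 mg/L·hr

AUC = 96.6 mg/L·hr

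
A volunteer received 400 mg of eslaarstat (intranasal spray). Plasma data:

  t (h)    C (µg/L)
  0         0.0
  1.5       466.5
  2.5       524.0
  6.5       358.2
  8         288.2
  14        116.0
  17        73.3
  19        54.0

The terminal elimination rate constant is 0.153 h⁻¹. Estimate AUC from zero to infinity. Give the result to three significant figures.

AUC = 5070 µg/L·h

Trapezoidal AUC_0→19:
  [0→1.5]: (0.0+466.5)/2 × 1.5 = 349.875
  [1.5→2.5]: (466.5+524.0)/2 × 1 = 495.25
  [2.5→6.5]: (524.0+358.2)/2 × 4 = 1764.4
  [6.5→8]: (358.2+288.2)/2 × 1.5 = 484.8
  [8→14]: (288.2+116.0)/2 × 6 = 1212.6
  [14→17]: (116.0+73.3)/2 × 3 = 283.95
  [17→19]: (73.3+54.0)/2 × 2 = 127.3
  Sum = 4718.175 µg/L·h
Extrapolated tail: C_last / k_e = 54.0 / 0.153 = 352.941
AUC_0→∞ = 4718.175 + 352.941 = 5071.116 µg/L·h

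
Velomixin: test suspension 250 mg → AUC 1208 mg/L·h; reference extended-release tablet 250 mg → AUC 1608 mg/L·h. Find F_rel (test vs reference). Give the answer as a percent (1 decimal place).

F_rel = (AUC_test/D_test) / (AUC_ref/D_ref)
      = (1208/250) / (1608/250)
      = 4.832 / 6.432 = 0.7512 = 75.12%

F_rel = 75.1%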